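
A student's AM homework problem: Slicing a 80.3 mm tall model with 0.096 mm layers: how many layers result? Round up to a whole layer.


Layers = ceil(80.3/0.096) = 837


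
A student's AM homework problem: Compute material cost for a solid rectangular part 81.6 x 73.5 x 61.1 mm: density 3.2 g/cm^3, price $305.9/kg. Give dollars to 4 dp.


V = 81.6 * 73.5 * 61.1 = 366453.36 mm^3 = 366.45336 cm^3
Mass = 366.45336 * 3.2 / 1000 = 1.17265075 kg
Cost = 1.17265075 * 305.9 = 358.7139 $


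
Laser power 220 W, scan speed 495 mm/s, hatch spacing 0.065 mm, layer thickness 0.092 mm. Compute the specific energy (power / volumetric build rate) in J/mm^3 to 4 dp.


Build rate = 495 * 0.065 * 0.092 = 2.9601 mm^3/s
SE = 220 / 2.9601 = 74.3218 J/mm^3


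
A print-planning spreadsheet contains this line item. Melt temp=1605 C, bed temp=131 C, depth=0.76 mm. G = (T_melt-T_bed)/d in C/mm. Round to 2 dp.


G = (1605-131)/0.76 = 1939.47 C/mm


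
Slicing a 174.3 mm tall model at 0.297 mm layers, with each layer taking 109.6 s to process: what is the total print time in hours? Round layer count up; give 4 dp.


Layers = ceil(174.3/0.297) = 587
t = 587 * 109.6 / 3600 = 17.8709 hrs


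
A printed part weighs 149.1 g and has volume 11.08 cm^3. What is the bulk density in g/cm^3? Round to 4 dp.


rho = 149.1 / 11.08 = 13.4567 g/cm^3


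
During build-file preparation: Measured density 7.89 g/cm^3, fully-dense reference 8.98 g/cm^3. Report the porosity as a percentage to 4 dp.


Porosity = (1-7.89/8.98)*100 = 12.1381 %


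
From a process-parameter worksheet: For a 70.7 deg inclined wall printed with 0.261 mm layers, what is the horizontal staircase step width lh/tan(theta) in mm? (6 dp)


step = 0.261 / tan(70.7) = 0.091401 mm


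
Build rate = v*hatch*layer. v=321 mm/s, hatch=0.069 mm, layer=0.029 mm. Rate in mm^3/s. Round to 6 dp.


Rate = 321 * 0.069 * 0.029 = 0.642321 mm^3/s


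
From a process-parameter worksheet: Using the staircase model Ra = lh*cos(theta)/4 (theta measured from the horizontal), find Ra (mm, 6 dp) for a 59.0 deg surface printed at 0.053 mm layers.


Ra = 0.053 * cos(59.0) / 4 = 0.006824 mm


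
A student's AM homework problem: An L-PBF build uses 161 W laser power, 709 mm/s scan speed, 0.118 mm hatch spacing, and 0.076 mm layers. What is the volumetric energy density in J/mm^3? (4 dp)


E = 161 / (709*0.118*0.076) = 25.3212 J/mm^3


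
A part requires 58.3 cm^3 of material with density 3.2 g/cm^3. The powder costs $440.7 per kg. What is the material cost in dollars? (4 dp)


Mass = 58.3*3.2/1000 = 0.18656 kg
Cost = 0.18656 * 440.7 = 82.217 $


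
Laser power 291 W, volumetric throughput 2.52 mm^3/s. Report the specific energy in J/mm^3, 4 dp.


SE = 291 / 2.52 = 115.4762 J/mm^3


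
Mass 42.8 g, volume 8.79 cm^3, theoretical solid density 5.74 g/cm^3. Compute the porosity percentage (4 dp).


rho_part = 42.8 / 8.79 = 4.86916951 g/cm^3
Porosity = (1 - 4.86916951/5.74)*100 = 15.1713 %


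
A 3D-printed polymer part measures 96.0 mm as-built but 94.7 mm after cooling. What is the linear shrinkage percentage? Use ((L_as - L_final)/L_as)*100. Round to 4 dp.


Shrinkage = ((96.0-94.7)/96.0)*100 = 1.3542 %


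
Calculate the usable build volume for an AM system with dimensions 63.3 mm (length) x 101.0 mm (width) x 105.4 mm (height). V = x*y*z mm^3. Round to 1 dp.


V = 63.3 * 101.0 * 105.4 = 673853.8 mm^3


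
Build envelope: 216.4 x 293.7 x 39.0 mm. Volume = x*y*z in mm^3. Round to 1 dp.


V = 216.4 * 293.7 * 39.0 = 2478710.5 mm^3


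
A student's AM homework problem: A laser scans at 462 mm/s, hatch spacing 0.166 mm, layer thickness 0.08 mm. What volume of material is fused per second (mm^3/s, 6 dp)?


Rate = 462 * 0.166 * 0.08 = 6.13536 mm^3/s


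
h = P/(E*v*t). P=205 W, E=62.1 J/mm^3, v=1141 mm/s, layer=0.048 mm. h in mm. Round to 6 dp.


h = 205 / (62.1*1141*0.048) = 0.060275 mm


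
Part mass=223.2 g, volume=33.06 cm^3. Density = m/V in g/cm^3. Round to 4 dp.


rho = 223.2 / 33.06 = 6.7514 g/cm^3


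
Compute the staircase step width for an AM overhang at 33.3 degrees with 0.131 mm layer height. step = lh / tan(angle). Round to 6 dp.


step = 0.131 / tan(33.3) = 0.199428 mm


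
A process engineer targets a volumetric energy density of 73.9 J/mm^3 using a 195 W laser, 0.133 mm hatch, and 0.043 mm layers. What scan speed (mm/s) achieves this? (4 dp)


v = 195 / (73.9*0.133*0.043) = 461.392 mm/s


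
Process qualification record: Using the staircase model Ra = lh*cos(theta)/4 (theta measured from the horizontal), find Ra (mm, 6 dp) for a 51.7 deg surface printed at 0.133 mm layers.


Ra = 0.133 * cos(51.7) / 4 = 0.020608 mm


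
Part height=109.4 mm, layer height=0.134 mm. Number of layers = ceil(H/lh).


Layers = ceil(109.4/0.134) = 817


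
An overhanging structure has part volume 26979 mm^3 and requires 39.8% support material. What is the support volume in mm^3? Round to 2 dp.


V_support = 26979 * 0.398 = 10737.64 mm^3


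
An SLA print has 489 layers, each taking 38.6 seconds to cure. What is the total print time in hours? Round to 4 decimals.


t = 489 * 38.6 / 3600 = 5.2432 hrs


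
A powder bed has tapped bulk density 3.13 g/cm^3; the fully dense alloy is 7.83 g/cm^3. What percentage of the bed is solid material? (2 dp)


Packing = (3.13/7.83)*100 = 39.97 %


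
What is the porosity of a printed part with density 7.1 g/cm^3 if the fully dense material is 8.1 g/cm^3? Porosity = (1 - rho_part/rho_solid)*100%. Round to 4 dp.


Porosity = (1-7.1/8.1)*100 = 12.3457 %


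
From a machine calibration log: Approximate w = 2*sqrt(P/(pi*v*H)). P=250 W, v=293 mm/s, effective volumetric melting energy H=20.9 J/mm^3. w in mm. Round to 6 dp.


w = 2*sqrt(250/(pi*293*20.9)) = 0.227991 mm


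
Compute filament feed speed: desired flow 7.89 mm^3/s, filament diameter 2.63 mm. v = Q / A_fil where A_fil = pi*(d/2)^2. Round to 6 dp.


A = pi*(2.63/2)^2 = 5.432521
v = 7.89 / 5.432521 = 1.452364 mm/s


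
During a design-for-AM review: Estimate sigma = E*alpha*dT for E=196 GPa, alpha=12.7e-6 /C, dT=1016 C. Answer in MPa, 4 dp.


sigma = 196*1000 * 12.7e-6 * 1016 = 2529.0272 MPa


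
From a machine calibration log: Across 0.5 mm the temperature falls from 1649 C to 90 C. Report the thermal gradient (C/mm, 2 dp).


G = (1649-90)/0.5 = 3118.0 C/mm


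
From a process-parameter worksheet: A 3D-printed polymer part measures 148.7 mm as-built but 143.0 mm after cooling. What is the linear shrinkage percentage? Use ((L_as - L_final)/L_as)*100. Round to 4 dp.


Shrinkage = ((148.7-143.0)/148.7)*100 = 3.8332 %


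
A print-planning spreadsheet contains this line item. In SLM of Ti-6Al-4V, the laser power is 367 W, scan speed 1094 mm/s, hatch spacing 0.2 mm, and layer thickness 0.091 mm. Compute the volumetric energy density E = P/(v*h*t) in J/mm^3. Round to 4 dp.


E = 367 / (1094*0.2*0.091) = 18.4322 J/mm^3


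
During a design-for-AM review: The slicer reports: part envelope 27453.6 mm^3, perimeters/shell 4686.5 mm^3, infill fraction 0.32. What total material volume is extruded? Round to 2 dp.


V_infill = (27453.6 - 4686.5) * 0.32 = 7285.47
V_total = 4686.5 + 7285.47 = 11971.97 mm^3


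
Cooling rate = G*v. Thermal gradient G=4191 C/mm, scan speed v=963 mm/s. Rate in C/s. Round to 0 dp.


CR = 4191 * 963 = 4035933 C/s


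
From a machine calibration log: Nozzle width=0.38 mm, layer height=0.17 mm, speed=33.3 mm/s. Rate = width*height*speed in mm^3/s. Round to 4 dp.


Rate = 0.38 * 0.17 * 33.3 = 2.1512 mm^3/s


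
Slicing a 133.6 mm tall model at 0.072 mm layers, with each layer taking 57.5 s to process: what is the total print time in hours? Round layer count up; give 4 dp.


Layers = ceil(133.6/0.072) = 1856
t = 1856 * 57.5 / 3600 = 29.6444 hrs


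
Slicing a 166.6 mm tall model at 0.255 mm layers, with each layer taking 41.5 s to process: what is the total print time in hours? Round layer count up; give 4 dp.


Layers = ceil(166.6/0.255) = 654
t = 654 * 41.5 / 3600 = 7.5392 hrs


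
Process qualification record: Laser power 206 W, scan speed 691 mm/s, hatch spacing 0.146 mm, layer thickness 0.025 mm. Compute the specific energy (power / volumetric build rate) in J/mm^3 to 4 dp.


Build rate = 691 * 0.146 * 0.025 = 2.52215 mm^3/s
SE = 206 / 2.52215 = 81.6763 J/mm^3


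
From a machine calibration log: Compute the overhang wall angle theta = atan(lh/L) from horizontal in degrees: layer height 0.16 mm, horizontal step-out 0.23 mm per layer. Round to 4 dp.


angle = atan(0.16/0.23) = 34.8245 degrees


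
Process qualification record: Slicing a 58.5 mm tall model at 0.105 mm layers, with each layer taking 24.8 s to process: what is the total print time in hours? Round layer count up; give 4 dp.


Layers = ceil(58.5/0.105) = 558
t = 558 * 24.8 / 3600 = 3.844 hrs


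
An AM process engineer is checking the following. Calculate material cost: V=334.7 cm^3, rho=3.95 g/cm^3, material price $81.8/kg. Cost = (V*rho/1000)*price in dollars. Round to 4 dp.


Mass = 334.7*3.95/1000 = 1.322065 kg
Cost = 1.322065 * 81.8 = 108.1449 $


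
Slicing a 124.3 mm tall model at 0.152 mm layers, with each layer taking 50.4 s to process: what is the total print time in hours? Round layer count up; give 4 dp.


Layers = ceil(124.3/0.152) = 818
t = 818 * 50.4 / 3600 = 11.452 hrs


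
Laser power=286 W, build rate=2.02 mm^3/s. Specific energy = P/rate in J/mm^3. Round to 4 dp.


SE = 286 / 2.02 = 141.5842 J/mm^3


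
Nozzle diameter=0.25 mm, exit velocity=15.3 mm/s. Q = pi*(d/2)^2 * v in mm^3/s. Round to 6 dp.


A = pi*(0.25/2)^2 = 0.04908739 mm^2
Q = 0.04908739 * 15.3 = 0.751037 mm^3/s


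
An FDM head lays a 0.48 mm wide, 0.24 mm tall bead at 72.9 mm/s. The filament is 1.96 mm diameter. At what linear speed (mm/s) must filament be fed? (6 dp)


Q = 0.48 * 0.24 * 72.9 = 8.39808 mm^3/s
A_fil = pi*(1.96/2)^2 = 3.01718558 mm^2
v_feed = 8.39808 / 3.01718558 = 2.783415 mm/s


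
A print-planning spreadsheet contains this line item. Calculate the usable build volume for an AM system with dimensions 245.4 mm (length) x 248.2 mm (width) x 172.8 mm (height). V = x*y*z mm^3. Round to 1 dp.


V = 245.4 * 248.2 * 172.8 = 10524950.8 mm^3


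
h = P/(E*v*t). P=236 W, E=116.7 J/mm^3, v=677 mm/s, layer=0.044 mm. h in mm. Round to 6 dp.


h = 236 / (116.7*677*0.044) = 0.067889 mm


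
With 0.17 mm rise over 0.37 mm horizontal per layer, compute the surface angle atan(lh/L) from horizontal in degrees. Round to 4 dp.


angle = atan(0.17/0.37) = 24.6769 degrees


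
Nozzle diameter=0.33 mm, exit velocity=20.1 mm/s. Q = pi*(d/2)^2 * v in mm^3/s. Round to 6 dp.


A = pi*(0.33/2)^2 = 0.08552986 mm^2
Q = 0.08552986 * 20.1 = 1.71915 mm^3/s


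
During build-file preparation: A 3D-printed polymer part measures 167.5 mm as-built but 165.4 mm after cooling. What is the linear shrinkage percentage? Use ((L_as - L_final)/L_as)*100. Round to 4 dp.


Shrinkage = ((167.5-165.4)/167.5)*100 = 1.2537 %


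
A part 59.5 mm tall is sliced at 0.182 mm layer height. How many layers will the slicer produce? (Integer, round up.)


Layers = ceil(59.5/0.182) = 327


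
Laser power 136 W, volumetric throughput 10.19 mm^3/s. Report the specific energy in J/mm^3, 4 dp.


SE = 136 / 10.19 = 13.3464 J/mm^3


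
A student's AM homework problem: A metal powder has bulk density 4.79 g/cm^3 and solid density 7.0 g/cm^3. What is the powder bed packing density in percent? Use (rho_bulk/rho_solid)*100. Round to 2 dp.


Packing = (4.79/7.0)*100 = 68.43 %


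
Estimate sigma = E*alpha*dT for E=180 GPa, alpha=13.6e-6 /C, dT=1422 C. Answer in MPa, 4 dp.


sigma = 180*1000 * 13.6e-6 * 1422 = 3481.056 MPa


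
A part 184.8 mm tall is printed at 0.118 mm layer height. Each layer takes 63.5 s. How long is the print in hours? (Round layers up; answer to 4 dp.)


Layers = ceil(184.8/0.118) = 1567
t = 1567 * 63.5 / 3600 = 27.6401 hrs


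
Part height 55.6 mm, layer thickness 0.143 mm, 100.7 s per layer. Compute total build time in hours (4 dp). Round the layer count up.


Layers = ceil(55.6/0.143) = 389
t = 389 * 100.7 / 3600 = 10.8812 hrs


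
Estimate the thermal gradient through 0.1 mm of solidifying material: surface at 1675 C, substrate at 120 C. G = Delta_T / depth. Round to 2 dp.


G = (1675-120)/0.1 = 15550.0 C/mm


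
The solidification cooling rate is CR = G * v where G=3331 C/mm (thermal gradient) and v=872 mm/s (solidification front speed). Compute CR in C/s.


CR = 3331 * 872 = 2904632 C/s


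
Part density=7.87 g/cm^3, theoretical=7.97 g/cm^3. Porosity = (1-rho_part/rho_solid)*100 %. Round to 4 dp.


Porosity = (1-7.87/7.97)*100 = 1.2547 %


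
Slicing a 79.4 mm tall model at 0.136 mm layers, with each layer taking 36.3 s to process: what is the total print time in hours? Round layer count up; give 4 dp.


Layers = ceil(79.4/0.136) = 584
t = 584 * 36.3 / 3600 = 5.8887 hrs


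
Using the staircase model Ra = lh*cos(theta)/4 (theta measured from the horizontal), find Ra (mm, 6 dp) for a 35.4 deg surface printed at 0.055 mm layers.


Ra = 0.055 * cos(35.4) / 4 = 0.011208 mm


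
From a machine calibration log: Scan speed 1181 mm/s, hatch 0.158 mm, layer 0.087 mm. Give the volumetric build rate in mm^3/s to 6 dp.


Rate = 1181 * 0.158 * 0.087 = 16.234026 mm^3/s


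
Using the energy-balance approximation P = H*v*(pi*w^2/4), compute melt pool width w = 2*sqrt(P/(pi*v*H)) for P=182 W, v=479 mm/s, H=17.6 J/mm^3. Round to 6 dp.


w = 2*sqrt(182/(pi*479*17.6)) = 0.165793 mm


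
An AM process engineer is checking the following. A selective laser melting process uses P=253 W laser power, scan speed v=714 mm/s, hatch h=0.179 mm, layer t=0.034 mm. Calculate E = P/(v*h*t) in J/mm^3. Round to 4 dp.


E = 253 / (714*0.179*0.034) = 58.2224 J/mm^3


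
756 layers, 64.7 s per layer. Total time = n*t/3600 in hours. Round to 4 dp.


t = 756 * 64.7 / 3600 = 13.587 hrs


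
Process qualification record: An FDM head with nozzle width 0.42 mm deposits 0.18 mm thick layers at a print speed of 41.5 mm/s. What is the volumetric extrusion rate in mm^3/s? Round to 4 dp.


Rate = 0.42 * 0.18 * 41.5 = 3.1374 mm^3/s


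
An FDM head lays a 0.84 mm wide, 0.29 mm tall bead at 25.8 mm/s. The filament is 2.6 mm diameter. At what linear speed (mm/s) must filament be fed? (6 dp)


Q = 0.84 * 0.29 * 25.8 = 6.28488 mm^3/s
A_fil = pi*(2.6/2)^2 = 5.30929158 mm^2
v_feed = 6.28488 / 5.30929158 = 1.183751 mm/s


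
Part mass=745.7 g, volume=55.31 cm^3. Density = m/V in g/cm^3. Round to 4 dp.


rho = 745.7 / 55.31 = 13.4822 g/cm^3


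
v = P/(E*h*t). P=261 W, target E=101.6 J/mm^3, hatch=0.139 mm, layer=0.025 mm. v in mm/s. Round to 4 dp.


v = 261 / (101.6*0.139*0.025) = 739.2511 mm/s


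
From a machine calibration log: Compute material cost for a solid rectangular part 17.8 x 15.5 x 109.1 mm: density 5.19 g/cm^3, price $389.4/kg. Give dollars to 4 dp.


V = 17.8 * 15.5 * 109.1 = 30100.69 mm^3 = 30.10069 cm^3
Mass = 30.10069 * 5.19 / 1000 = 0.15622258 kg
Cost = 0.15622258 * 389.4 = 60.8331 $


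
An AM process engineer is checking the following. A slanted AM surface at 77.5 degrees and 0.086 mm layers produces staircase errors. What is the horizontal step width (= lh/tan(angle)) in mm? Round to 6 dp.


step = 0.086 / tan(77.5) = 0.019066 mm


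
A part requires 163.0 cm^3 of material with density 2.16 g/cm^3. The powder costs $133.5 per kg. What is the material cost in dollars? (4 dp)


Mass = 163.0*2.16/1000 = 0.35208 kg
Cost = 0.35208 * 133.5 = 47.0027 $


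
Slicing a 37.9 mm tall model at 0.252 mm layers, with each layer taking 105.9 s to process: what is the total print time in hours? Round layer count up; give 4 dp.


Layers = ceil(37.9/0.252) = 151
t = 151 * 105.9 / 3600 = 4.4419 hrs


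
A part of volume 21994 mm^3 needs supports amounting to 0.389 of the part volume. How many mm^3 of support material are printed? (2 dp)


V_support = 21994 * 0.389 = 8555.67 mm^3


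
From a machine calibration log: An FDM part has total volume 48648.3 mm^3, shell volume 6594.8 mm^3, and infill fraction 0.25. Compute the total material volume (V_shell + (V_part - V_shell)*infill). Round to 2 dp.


V_infill = (48648.3 - 6594.8) * 0.25 = 10513.38
V_total = 6594.8 + 10513.38 = 17108.18 mm^3


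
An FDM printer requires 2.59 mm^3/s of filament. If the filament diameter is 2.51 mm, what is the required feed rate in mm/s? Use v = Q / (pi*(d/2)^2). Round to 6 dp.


A = pi*(2.51/2)^2 = 4.948087
v = 2.59 / 4.948087 = 0.523435 mm/s


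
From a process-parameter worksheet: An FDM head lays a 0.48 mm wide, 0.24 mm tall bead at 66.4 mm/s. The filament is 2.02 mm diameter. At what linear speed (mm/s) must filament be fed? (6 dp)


Q = 0.48 * 0.24 * 66.4 = 7.64928 mm^3/s
A_fil = pi*(2.02/2)^2 = 3.20473867 mm^2
v_feed = 7.64928 / 3.20473867 = 2.386865 mm/s


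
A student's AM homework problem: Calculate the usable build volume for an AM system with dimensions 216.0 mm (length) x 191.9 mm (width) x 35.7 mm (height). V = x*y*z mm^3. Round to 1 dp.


V = 216.0 * 191.9 * 35.7 = 1479779.3 mm^3


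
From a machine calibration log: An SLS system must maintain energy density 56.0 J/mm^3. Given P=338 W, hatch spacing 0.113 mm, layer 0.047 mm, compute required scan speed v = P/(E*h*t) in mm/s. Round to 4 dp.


v = 338 / (56.0*0.113*0.047) = 1136.4553 mm/s


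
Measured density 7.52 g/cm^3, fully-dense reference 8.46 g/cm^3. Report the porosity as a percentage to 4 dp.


Porosity = (1-7.52/8.46)*100 = 11.1111 %


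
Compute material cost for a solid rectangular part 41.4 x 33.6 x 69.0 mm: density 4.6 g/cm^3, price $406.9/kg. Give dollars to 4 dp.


V = 41.4 * 33.6 * 69.0 = 95981.76 mm^3 = 95.98176 cm^3
Mass = 95.98176 * 4.6 / 1000 = 0.4415161 kg
Cost = 0.4415161 * 406.9 = 179.6529 $


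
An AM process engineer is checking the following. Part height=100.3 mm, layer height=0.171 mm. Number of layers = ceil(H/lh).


Layers = ceil(100.3/0.171) = 587


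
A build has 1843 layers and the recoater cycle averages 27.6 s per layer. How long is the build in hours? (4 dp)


t = 1843 * 27.6 / 3600 = 14.1297 hrs


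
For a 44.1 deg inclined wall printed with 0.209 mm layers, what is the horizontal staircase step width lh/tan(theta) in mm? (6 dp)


step = 0.209 / tan(44.1) = 0.215671 mm


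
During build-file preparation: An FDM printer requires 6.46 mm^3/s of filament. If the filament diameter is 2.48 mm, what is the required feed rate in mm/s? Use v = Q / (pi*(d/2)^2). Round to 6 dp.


A = pi*(2.48/2)^2 = 4.830513
v = 6.46 / 4.830513 = 1.337332 mm/s


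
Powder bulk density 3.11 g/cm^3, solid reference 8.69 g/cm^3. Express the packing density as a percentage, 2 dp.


Packing = (3.11/8.69)*100 = 35.79 %


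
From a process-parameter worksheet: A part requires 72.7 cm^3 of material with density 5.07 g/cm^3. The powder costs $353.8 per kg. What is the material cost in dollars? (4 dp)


Mass = 72.7*5.07/1000 = 0.368589 kg
Cost = 0.368589 * 353.8 = 130.4068 $


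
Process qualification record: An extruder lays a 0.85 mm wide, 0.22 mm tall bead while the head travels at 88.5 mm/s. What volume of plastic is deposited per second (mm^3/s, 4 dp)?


Rate = 0.85 * 0.22 * 88.5 = 16.5495 mm^3/s


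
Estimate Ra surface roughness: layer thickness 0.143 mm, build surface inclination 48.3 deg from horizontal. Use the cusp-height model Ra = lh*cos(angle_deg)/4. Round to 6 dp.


Ra = 0.143 * cos(48.3) / 4 = 0.023782 mm


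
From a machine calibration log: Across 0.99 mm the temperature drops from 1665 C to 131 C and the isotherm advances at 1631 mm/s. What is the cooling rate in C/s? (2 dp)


G = (1665-131)/0.99 = 1549.49494949 C/mm
CR = 1549.49494949 * 1631 = 2527226.26 C/s


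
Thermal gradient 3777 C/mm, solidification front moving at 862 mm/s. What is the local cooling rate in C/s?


CR = 3777 * 862 = 3255774 C/s


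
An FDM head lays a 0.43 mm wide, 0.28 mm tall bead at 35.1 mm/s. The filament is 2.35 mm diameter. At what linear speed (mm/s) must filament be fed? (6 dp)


Q = 0.43 * 0.28 * 35.1 = 4.22604 mm^3/s
A_fil = pi*(2.35/2)^2 = 4.33736136 mm^2
v_feed = 4.22604 / 4.33736136 = 0.974334 mm/s


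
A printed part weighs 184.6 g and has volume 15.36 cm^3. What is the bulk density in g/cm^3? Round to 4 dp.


rho = 184.6 / 15.36 = 12.0182 g/cm^3


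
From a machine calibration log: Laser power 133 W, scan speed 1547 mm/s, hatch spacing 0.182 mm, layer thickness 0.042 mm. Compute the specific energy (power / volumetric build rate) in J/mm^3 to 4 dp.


Build rate = 1547 * 0.182 * 0.042 = 11.825268 mm^3/s
SE = 133 / 11.825268 = 11.2471 J/mm^3


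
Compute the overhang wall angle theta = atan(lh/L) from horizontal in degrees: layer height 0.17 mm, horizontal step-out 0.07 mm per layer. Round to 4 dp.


angle = atan(0.17/0.07) = 67.6199 degrees


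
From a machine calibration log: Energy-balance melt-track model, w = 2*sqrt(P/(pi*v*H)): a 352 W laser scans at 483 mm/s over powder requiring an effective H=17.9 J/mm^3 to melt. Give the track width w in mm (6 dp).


w = 2*sqrt(352/(pi*483*17.9)) = 0.227681 mm


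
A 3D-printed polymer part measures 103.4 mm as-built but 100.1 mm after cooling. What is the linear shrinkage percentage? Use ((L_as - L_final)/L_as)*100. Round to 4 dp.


Shrinkage = ((103.4-100.1)/103.4)*100 = 3.1915 %


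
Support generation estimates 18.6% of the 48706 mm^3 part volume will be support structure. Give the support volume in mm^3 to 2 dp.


V_support = 48706 * 0.186 = 9059.32 mm^3


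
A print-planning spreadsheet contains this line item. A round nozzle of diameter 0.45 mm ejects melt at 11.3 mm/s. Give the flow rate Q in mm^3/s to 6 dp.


A = pi*(0.45/2)^2 = 0.15904313 mm^2
Q = 0.15904313 * 11.3 = 1.797187 mm^3/s


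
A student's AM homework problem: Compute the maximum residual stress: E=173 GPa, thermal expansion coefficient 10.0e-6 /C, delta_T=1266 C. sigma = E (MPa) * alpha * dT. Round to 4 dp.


sigma = 173*1000 * 10.0e-6 * 1266 = 2190.18 MPa


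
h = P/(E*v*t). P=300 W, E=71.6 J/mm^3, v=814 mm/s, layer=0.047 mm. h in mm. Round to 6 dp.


h = 300 / (71.6*814*0.047) = 0.109518 mm


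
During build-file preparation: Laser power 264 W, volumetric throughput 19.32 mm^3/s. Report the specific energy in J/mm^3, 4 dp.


SE = 264 / 19.32 = 13.6646 J/mm^3


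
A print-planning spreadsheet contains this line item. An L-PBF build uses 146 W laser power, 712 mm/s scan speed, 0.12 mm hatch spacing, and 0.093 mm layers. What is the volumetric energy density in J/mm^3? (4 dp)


E = 146 / (712*0.12*0.093) = 18.3742 J/mm^3


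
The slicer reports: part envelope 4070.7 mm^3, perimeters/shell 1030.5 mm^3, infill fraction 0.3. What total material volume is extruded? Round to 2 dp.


V_infill = (4070.7 - 1030.5) * 0.3 = 912.06
V_total = 1030.5 + 912.06 = 1942.56 mm^3


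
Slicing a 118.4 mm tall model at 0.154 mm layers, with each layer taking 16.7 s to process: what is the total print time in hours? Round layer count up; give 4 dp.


Layers = ceil(118.4/0.154) = 769
t = 769 * 16.7 / 3600 = 3.5673 hrs


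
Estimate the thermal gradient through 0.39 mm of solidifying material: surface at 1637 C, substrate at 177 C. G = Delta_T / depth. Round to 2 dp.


G = (1637-177)/0.39 = 3743.59 C/mm


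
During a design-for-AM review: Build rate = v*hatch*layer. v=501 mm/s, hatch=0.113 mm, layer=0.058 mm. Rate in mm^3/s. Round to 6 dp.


Rate = 501 * 0.113 * 0.058 = 3.283554 mm^3/s


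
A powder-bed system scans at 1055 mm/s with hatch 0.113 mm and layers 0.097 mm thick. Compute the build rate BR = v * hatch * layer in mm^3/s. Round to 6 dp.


Rate = 1055 * 0.113 * 0.097 = 11.563855 mm^3/s


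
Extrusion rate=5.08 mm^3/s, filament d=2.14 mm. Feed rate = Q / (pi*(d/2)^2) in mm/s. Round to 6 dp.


A = pi*(2.14/2)^2 = 3.596809
v = 5.08 / 3.596809 = 1.412363 mm/s


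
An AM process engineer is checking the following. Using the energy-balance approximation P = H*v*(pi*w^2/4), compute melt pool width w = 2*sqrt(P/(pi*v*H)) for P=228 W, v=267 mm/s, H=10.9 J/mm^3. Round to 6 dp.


w = 2*sqrt(228/(pi*267*10.9)) = 0.31583 mm


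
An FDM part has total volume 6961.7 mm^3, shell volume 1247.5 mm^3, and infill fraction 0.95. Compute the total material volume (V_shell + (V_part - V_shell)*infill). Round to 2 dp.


V_infill = (6961.7 - 1247.5) * 0.95 = 5428.49
V_total = 1247.5 + 5428.49 = 6675.99 mm^3


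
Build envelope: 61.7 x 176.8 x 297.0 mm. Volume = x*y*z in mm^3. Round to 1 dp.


V = 61.7 * 176.8 * 297.0 = 3239842.3 mm^3


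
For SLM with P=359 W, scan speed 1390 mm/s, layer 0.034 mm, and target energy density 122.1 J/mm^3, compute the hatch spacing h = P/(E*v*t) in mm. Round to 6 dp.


h = 359 / (122.1*1390*0.034) = 0.062214 mm


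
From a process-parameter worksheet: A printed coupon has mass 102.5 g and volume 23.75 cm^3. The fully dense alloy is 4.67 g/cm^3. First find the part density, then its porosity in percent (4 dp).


rho_part = 102.5 / 23.75 = 4.31578947 g/cm^3
Porosity = (1 - 4.31578947/4.67)*100 = 7.5848 %


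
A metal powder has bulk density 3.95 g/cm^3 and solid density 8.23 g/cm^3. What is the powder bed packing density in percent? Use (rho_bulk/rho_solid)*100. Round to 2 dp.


Packing = (3.95/8.23)*100 = 48.0 %


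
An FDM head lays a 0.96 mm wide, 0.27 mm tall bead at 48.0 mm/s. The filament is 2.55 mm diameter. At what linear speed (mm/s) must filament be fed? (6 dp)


Q = 0.96 * 0.27 * 48.0 = 12.4416 mm^3/s
A_fil = pi*(2.55/2)^2 = 5.10705156 mm^2
v_feed = 12.4416 / 5.10705156 = 2.436161 mm/s


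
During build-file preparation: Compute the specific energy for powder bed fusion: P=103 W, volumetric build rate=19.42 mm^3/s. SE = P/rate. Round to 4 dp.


SE = 103 / 19.42 = 5.3038 J/mm^3


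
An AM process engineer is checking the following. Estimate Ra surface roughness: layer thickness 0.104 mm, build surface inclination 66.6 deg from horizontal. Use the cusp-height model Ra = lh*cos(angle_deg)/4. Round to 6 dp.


Ra = 0.104 * cos(66.6) / 4 = 0.010326 mm


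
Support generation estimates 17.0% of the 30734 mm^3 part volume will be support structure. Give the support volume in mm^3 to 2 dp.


V_support = 30734 * 0.17 = 5224.78 mm^3


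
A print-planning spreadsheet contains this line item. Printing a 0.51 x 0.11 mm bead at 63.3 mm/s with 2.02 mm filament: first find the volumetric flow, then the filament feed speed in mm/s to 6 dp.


Q = 0.51 * 0.11 * 63.3 = 3.55113 mm^3/s
A_fil = pi*(2.02/2)^2 = 3.20473867 mm^2
v_feed = 3.55113 / 3.20473867 = 1.108087 mm/s


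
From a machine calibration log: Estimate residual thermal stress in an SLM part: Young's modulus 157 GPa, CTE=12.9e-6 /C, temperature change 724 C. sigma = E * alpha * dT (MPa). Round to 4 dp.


sigma = 157*1000 * 12.9e-6 * 724 = 1466.3172 MPa


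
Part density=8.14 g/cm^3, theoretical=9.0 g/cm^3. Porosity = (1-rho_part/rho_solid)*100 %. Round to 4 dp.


Porosity = (1-8.14/9.0)*100 = 9.5556 %


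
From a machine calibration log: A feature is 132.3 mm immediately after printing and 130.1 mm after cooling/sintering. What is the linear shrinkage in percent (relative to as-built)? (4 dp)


Shrinkage = ((132.3-130.1)/132.3)*100 = 1.6629 %


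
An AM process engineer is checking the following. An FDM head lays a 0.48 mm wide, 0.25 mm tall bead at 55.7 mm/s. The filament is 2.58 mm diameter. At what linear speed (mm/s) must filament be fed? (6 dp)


Q = 0.48 * 0.25 * 55.7 = 6.684 mm^3/s
A_fil = pi*(2.58/2)^2 = 5.22792433 mm^2
v_feed = 6.684 / 5.22792433 = 1.278519 mm/s


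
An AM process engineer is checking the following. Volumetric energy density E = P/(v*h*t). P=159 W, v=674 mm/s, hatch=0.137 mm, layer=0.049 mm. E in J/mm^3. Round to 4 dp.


E = 159 / (674*0.137*0.049) = 35.1415 J/mm^3


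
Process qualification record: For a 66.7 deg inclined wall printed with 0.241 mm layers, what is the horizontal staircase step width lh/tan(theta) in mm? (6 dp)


step = 0.241 / tan(66.7) = 0.103791 mm


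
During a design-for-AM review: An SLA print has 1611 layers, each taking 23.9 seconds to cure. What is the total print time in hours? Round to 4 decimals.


t = 1611 * 23.9 / 3600 = 10.6953 hrs


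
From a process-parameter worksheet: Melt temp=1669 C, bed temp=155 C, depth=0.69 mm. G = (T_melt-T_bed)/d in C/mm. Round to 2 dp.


G = (1669-155)/0.69 = 2194.2 C/mm


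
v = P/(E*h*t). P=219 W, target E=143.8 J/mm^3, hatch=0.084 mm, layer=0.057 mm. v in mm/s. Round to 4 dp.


v = 219 / (143.8*0.084*0.057) = 318.0761 mm/s


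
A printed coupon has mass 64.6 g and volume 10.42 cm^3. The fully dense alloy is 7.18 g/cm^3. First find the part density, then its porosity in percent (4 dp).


rho_part = 64.6 / 10.42 = 6.19961612 g/cm^3
Porosity = (1 - 6.19961612/7.18)*100 = 13.6544 %


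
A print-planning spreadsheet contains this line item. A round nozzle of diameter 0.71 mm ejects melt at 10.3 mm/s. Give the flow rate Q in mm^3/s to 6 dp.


A = pi*(0.71/2)^2 = 0.39591921 mm^2
Q = 0.39591921 * 10.3 = 4.077968 mm^3/s


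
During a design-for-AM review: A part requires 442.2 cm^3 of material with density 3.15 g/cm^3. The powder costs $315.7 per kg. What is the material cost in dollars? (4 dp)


Mass = 442.2*3.15/1000 = 1.39293 kg
Cost = 1.39293 * 315.7 = 439.748 $


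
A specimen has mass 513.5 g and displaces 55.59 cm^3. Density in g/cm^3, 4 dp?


rho = 513.5 / 55.59 = 9.2373 g/cm^3


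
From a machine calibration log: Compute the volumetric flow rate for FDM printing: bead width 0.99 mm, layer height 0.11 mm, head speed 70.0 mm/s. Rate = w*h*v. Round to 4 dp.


Rate = 0.99 * 0.11 * 70.0 = 7.623 mm^3/s


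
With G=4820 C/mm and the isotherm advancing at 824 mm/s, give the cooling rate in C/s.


CR = 4820 * 824 = 3971680 C/s


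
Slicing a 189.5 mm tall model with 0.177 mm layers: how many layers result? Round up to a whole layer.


Layers = ceil(189.5/0.177) = 1071


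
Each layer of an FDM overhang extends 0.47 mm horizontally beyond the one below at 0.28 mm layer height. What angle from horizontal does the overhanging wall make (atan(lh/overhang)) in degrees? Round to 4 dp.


angle = atan(0.28/0.47) = 30.7841 degrees


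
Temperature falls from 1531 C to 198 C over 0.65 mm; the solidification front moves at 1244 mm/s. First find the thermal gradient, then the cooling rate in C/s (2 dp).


G = (1531-198)/0.65 = 2050.76923077 C/mm
CR = 2050.76923077 * 1244 = 2551156.92 C/s


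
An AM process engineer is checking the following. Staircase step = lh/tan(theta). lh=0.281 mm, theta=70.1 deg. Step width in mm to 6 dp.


step = 0.281 / tan(70.1) = 0.101721 mm


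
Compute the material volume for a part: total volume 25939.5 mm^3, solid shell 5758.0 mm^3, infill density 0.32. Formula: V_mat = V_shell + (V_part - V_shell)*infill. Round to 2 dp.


V_infill = (25939.5 - 5758.0) * 0.32 = 6458.08
V_total = 5758.0 + 6458.08 = 12216.08 mm^3


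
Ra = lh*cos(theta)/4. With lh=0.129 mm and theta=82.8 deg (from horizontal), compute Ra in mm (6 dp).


Ra = 0.129 * cos(82.8) / 4 = 0.004042 mm


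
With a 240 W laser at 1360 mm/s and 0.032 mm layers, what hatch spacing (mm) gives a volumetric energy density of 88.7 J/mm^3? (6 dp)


h = 240 / (88.7*1360*0.032) = 0.062173 mm


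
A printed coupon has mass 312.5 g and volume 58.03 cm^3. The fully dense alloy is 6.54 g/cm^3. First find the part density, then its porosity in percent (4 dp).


rho_part = 312.5 / 58.03 = 5.38514561 g/cm^3
Porosity = (1 - 5.38514561/6.54)*100 = 17.6583 %


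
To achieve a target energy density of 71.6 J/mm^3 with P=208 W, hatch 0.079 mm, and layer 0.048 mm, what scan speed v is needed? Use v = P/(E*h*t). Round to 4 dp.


v = 208 / (71.6*0.079*0.048) = 766.0939 mm/s


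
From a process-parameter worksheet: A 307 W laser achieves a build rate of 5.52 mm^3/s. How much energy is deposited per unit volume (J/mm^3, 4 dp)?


SE = 307 / 5.52 = 55.6159 J/mm^3


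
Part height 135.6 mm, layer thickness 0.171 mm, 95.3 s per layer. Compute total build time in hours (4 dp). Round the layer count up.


Layers = ceil(135.6/0.171) = 793
t = 793 * 95.3 / 3600 = 20.9925 hrs


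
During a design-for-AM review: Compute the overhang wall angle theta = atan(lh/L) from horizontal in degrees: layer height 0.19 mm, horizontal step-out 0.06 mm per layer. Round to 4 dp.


angle = atan(0.19/0.06) = 72.4744 degrees


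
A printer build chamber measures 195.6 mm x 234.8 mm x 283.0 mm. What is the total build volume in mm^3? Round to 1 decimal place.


V = 195.6 * 234.8 * 283.0 = 12997307.0 mm^3


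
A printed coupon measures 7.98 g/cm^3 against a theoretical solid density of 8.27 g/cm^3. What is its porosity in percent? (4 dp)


Porosity = (1-7.98/8.27)*100 = 3.5067 %


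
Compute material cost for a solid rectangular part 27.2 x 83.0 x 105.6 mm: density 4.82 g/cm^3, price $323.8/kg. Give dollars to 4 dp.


V = 27.2 * 83.0 * 105.6 = 238402.56 mm^3 = 238.40256 cm^3
Mass = 238.40256 * 4.82 / 1000 = 1.14910034 kg
Cost = 1.14910034 * 323.8 = 372.0787 $


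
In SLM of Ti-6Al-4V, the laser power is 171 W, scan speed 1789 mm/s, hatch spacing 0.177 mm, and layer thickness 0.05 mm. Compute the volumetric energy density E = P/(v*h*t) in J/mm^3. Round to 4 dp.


E = 171 / (1789*0.177*0.05) = 10.8005 J/mm^3


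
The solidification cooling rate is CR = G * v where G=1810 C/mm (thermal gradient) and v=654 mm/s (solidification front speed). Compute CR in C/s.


CR = 1810 * 654 = 1183740 C/s


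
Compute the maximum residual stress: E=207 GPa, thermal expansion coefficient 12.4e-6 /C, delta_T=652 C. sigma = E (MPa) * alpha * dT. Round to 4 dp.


sigma = 207*1000 * 12.4e-6 * 652 = 1673.5536 MPa


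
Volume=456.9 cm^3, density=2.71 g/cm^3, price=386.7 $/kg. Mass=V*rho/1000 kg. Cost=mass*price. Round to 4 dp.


Mass = 456.9*2.71/1000 = 1.238199 kg
Cost = 1.238199 * 386.7 = 478.8116 $


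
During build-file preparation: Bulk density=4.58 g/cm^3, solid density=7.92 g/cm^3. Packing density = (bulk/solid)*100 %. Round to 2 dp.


Packing = (4.58/7.92)*100 = 57.83 %


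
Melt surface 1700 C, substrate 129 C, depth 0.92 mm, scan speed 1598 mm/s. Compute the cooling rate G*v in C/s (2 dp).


G = (1700-129)/0.92 = 1707.60869565 C/mm
CR = 1707.60869565 * 1598 = 2728758.7 C/s


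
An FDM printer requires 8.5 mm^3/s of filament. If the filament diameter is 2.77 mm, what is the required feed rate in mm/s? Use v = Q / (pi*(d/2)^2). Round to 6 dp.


A = pi*(2.77/2)^2 = 6.026282
v = 8.5 / 6.026282 = 1.410488 mm/s


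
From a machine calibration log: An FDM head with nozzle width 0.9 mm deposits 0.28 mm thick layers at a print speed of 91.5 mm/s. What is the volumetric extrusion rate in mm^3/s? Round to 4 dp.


Rate = 0.9 * 0.28 * 91.5 = 23.058 mm^3/s


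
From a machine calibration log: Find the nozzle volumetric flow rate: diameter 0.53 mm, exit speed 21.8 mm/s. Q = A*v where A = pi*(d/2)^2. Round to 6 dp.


A = pi*(0.53/2)^2 = 0.22061834 mm^2
Q = 0.22061834 * 21.8 = 4.80948 mm^3/s


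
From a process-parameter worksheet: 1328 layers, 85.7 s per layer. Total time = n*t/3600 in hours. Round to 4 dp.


t = 1328 * 85.7 / 3600 = 31.6138 hrs


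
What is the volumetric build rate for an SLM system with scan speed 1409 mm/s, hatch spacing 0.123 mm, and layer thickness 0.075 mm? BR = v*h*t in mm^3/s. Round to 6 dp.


Rate = 1409 * 0.123 * 0.075 = 12.998025 mm^3/s


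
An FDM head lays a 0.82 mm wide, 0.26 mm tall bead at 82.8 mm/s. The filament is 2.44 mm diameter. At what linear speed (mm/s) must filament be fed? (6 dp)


Q = 0.82 * 0.26 * 82.8 = 17.65296 mm^3/s
A_fil = pi*(2.44/2)^2 = 4.67594651 mm^2
v_feed = 17.65296 / 4.67594651 = 3.77527 mm/s


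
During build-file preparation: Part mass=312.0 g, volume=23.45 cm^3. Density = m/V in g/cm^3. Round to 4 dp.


rho = 312.0 / 23.45 = 13.3049 g/cm^3


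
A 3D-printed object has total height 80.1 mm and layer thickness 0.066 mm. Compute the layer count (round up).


Layers = ceil(80.1/0.066) = 1214


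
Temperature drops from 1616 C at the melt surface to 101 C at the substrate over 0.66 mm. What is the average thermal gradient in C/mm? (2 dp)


G = (1616-101)/0.66 = 2295.45 C/mm


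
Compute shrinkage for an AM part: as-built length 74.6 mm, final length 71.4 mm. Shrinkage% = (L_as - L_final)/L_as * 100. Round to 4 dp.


Shrinkage = ((74.6-71.4)/74.6)*100 = 4.2895 %


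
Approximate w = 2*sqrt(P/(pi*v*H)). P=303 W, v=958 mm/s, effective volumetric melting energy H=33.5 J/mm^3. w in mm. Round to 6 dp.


w = 2*sqrt(303/(pi*958*33.5)) = 0.109641 mm


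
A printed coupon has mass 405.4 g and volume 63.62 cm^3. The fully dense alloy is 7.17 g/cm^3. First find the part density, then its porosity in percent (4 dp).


rho_part = 405.4 / 63.62 = 6.37221 g/cm^3
Porosity = (1 - 6.37221/7.17)*100 = 11.1268 %


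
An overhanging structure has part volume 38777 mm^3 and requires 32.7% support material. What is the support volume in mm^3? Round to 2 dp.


V_support = 38777 * 0.327 = 12680.08 mm^3


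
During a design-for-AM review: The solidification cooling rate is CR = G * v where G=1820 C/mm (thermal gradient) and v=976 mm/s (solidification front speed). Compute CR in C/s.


CR = 1820 * 976 = 1776320 C/s


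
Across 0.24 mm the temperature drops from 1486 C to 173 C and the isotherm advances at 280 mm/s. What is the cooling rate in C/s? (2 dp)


G = (1486-173)/0.24 = 5470.83333333 C/mm
CR = 5470.83333333 * 280 = 1531833.33 C/s


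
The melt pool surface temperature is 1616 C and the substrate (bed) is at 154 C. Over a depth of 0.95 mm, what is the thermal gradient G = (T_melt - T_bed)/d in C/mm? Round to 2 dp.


G = (1616-154)/0.95 = 1538.95 C/mm


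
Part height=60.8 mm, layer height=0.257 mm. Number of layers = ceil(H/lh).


Layers = ceil(60.8/0.257) = 237


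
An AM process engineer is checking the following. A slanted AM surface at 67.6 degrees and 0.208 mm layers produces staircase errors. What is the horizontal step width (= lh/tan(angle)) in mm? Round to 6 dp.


step = 0.208 / tan(67.6) = 0.085731 mm


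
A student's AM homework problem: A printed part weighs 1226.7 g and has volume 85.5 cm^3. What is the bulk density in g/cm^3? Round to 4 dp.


rho = 1226.7 / 85.5 = 14.3474 g/cm^3


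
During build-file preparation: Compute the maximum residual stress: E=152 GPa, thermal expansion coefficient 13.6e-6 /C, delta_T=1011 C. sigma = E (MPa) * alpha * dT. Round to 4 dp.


sigma = 152*1000 * 13.6e-6 * 1011 = 2089.9392 MPa


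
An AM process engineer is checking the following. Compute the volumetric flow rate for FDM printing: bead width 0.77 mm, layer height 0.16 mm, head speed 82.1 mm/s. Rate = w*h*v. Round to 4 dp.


Rate = 0.77 * 0.16 * 82.1 = 10.1147 mm^3/s


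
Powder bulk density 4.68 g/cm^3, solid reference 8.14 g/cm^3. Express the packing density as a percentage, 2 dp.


Packing = (4.68/8.14)*100 = 57.49 %


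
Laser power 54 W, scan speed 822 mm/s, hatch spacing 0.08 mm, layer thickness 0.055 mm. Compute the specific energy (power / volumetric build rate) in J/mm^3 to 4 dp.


Build rate = 822 * 0.08 * 0.055 = 3.6168 mm^3/s
SE = 54 / 3.6168 = 14.9303 J/mm^3


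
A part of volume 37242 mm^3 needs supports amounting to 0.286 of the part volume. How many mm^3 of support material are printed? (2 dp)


V_support = 37242 * 0.286 = 10651.21 mm^3
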